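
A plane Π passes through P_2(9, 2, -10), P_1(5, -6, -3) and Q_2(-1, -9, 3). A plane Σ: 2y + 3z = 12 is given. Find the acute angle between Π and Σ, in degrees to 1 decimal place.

34.5

P_2P_1 = (-4, -8, 7), P_2Q_2 = (-10, -11, 13); a normal to Π is P_2P_1 × P_2Q_2 = (-27, -18, -36).
Using P_2: Π has equation -27x - 18y - 36z = 81.
cos θ = |n₁·n₂| / (|n₁||n₂|) = |-144| / (√2349 · √13).
θ = arccos(0.82404) ≈ 34.5°.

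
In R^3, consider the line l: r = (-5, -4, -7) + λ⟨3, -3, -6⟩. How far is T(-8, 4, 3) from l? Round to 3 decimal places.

Taking (-5, -4, -7) on l with direction v = (3, -3, -6): w = T − (-5, -4, -7) = (-3, 8, 10), and w × v = (-18, 12, -15).
Distance = |w × v| / |v| = √693 / √54 ≈ 3.582.

3.582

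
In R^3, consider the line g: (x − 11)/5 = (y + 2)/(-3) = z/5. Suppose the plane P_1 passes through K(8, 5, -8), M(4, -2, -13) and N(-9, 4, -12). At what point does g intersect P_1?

(1, 4, -10)

g has direction (5, -3, 5) through (11, -2, 0).
KM = (-4, -7, -5), KN = (-17, -1, -4); a normal to P_1 is KM × KN = (23, 69, -115).
Using K: P_1 has equation 23x + 69y - 115z = 1449.
Substitute r = (11, -2, 0) + t(5, -3, 5) into the plane: 115 + (-667)t = 1449, so t = -2.
Intersection: (11, -2, 0) + (-2)·(5, -3, 5) = (1, 4, -10).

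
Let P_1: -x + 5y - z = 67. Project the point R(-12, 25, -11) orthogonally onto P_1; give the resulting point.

(-9, 10, -8)

Foot = R − λn with λ = (n·R − d)/|n|² = (148 − 67)/27 = 3.
Foot = (-12, 25, -11) − 3·(-1, 5, -1) = (-9, 10, -8).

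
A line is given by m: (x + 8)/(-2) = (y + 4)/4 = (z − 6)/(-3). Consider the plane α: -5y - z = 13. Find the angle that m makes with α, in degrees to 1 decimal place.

38.3

m has direction (-2, 4, -3) through (-8, -4, 6).
sin θ = |n·v| / (|n||v|) = |-17| / (√26 · √29) = 0.61910.
θ ≈ 38.3°.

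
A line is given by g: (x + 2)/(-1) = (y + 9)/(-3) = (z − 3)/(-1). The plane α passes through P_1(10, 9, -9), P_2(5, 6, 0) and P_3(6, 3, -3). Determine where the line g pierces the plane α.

g has direction (-1, -3, -1) through (-2, -9, 3).
P_1P_2 = (-5, -3, 9), P_1P_3 = (-4, -6, 6); a normal to α is P_1P_2 × P_1P_3 = (36, -6, 18).
Using P_1: α has equation 36x - 6y + 18z = 144.
Substitute r = (-2, -9, 3) + t(-1, -3, -1) into the plane: 36 + (-36)t = 144, so t = -3.
Intersection: (-2, -9, 3) + (-3)·(-1, -3, -1) = (1, 0, 6).

(1, 0, 6)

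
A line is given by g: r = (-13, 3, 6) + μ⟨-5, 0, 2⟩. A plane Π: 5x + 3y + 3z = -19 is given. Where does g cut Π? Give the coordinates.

(-8, 3, 4)

Substitute r = (-13, 3, 6) + t(-5, 0, 2) into the plane: -38 + (-19)t = -19, so t = -1.
Intersection: (-13, 3, 6) + (-1)·(-5, 0, 2) = (-8, 3, 4).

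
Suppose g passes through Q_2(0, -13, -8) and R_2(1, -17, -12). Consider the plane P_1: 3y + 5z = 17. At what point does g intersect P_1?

(-3, -1, 4)

A direction vector for g is R_2 − Q_2 = (1, -4, -4).
Substitute r = (0, -13, -8) + t(1, -4, -4) into the plane: -79 + (-32)t = 17, so t = -3.
Intersection: (0, -13, -8) + (-3)·(1, -4, -4) = (-3, -1, 4).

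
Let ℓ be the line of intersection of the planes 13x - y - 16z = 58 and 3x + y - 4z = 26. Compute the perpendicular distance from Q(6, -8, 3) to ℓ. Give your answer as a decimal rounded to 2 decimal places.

18.51

Direction of ℓ: (13, -1, -16) × (3, 1, -4) = (20, 4, 16).
A point on ℓ: solving the two plane equations with x = -6 gives (-6, 8, -9).
Taking (-6, 8, -9) on ℓ with direction v = (20, 4, 16): w = Q − (-6, 8, -9) = (12, -16, 12), and w × v = (-304, 48, 368).
Distance = |w × v| / |v| = √230144 / √672 ≈ 18.51.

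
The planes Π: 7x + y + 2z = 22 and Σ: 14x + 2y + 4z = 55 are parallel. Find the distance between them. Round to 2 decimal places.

Rescale Σ by 1/2: 7x + y + 2z = 55/2. Then distance = |22 − (55/2)| / √54 ≈ 0.75.

0.75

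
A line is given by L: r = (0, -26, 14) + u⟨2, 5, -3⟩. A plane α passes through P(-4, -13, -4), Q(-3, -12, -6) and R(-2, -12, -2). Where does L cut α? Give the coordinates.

(8, -6, 2)

PQ = (1, 1, -2), PR = (2, 1, 2); a normal to α is PQ × PR = (4, -6, -1).
Using P: α has equation 4x - 6y - z = 66.
Substitute r = (0, -26, 14) + t(2, 5, -3) into the plane: 142 + (-19)t = 66, so t = 4.
Intersection: (0, -26, 14) + 4·(2, 5, -3) = (8, -6, 2).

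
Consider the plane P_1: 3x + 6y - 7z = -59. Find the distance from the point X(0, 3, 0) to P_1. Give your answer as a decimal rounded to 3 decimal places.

n·X − d = (3)·(0) + (6)·(3) + (-7)·(0) − (-59) = 77; |n| = √94.
Distance = |77| / √94 = 77/√94 ≈ 7.942.

7.942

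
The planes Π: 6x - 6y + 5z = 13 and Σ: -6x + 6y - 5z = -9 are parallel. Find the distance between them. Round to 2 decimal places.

Rescale Σ by 1/(-1): 6x - 6y + 5z = 9. Then distance = |13 − 9| / √97 ≈ 0.41.

0.41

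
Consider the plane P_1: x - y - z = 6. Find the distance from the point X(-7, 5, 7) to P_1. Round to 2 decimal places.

14.43

n·X − d = (1)·(-7) + (-1)·(5) + (-1)·(7) − 6 = -25; |n| = √3.
Distance = |-25| / √3 = 25/√3 ≈ 14.43.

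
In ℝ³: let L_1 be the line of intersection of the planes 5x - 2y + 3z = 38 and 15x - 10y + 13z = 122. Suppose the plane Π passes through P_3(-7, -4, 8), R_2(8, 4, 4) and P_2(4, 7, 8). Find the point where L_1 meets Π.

(6, 2, 4)

Direction of L_1: (5, -2, 3) × (15, -10, 13) = (4, -20, -20).
A point on L_1: solving the two plane equations with x = 8 gives (8, -8, -6).
P_3R_2 = (15, 8, -4), P_3P_2 = (11, 11, 0); a normal to Π is P_3R_2 × P_3P_2 = (44, -44, 77).
Using P_3: Π has equation 44x - 44y + 77z = 484.
Substitute r = (8, -8, -6) + t(4, -20, -20) into the plane: 242 + (-484)t = 484, so t = -1/2.
Intersection: (8, -8, -6) + (-1/2)·(4, -20, -20) = (6, 2, 4).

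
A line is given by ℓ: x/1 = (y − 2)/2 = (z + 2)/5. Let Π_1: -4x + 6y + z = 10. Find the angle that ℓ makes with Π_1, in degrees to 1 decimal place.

ℓ has direction (1, 2, 5) through (0, 2, -2).
sin θ = |n·v| / (|n||v|) = |13| / (√53 · √30) = 0.32602.
θ ≈ 19.0°.

19.0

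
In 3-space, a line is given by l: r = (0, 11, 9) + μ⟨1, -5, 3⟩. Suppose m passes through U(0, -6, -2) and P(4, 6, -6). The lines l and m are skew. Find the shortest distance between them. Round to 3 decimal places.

A direction vector for m is P − U = (4, 12, -4).
Common perpendicular direction n = (1, -5, 3) × (4, 12, -4) = (-16, 16, 32).
With w = (0, -6, -2) − (0, 11, 9) = (0, -17, -11), w · n = -624.
Distance = |w · n| / |n| = |-624| / √1536 ≈ 15.922.

15.922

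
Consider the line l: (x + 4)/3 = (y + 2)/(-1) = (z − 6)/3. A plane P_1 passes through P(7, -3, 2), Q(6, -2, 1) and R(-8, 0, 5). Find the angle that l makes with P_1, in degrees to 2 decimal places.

21.59

l has direction (3, -1, 3) through (-4, -2, 6).
PQ = (-1, 1, -1), PR = (-15, 3, 3); a normal to P_1 is PQ × PR = (6, 18, 12).
Using P: P_1 has equation 6x + 18y + 12z = 12.
sin θ = |n·v| / (|n||v|) = |36| / (√504 · √19) = 0.36788.
θ ≈ 21.59°.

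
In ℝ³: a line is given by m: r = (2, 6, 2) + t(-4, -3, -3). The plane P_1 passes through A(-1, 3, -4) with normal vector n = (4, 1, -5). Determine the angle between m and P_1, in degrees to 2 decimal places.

6.08

P_1: n·r = n·A gives 4x + y - 5z = 19.
sin θ = |n·v| / (|n||v|) = |-4| / (√42 · √34) = 0.10585.
θ ≈ 6.08°.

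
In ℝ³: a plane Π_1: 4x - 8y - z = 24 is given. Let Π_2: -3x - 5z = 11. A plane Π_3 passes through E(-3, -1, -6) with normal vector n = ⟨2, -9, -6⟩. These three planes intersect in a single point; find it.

Π_3: n·r = n·E gives 2x - 9y - 6z = 39.
Solving the 3×3 linear system 4x - 8y - z = 24, -3x - 5z = 11, 2x - 9y - 6z = 39 (e.g. by elimination or Cramer's rule, determinant = 17) gives (3, -1, -4).

(3, -1, -4)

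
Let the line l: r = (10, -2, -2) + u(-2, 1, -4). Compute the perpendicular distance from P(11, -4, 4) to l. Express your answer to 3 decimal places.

Taking (10, -2, -2) on l with direction v = (-2, 1, -4): w = P − (10, -2, -2) = (1, -2, 6), and w × v = (2, -8, -3).
Distance = |w × v| / |v| = √77 / √21 ≈ 1.915.

1.915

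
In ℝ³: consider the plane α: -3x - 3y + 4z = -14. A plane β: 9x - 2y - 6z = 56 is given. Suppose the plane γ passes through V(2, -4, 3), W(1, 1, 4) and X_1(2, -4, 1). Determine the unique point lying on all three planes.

VW = (-1, 5, 1), VX_1 = (0, 0, -2); a normal to γ is VW × VX_1 = (-10, -2, 0).
Using V: γ has equation -10x - 2y = -12.
Solving the 3×3 linear system -3x - 3y + 4z = -14, 9x - 2y - 6z = 56, -10x - 2y = -12 (e.g. by elimination or Cramer's rule, determinant = -296) gives (2, -4, -5).

(2, -4, -5)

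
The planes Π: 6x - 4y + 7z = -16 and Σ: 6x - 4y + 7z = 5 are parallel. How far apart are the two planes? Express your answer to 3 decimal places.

Same normal n = (6, -4, 7) with |n| = √101; distance = |-16 − 5| / |n| = 21/√101 ≈ 2.090.

2.090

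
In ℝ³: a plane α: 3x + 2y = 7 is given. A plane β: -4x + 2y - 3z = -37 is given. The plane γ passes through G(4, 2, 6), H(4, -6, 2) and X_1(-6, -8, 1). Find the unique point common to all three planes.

GH = (0, -8, -4), GX_1 = (-10, -10, -5); a normal to γ is GH × GX_1 = (0, 40, -80).
Using G: γ has equation 40y - 80z = -400.
Solving the 3×3 linear system 3x + 2y = 7, -4x + 2y - 3z = -37, 40y - 80z = -400 (e.g. by elimination or Cramer's rule, determinant = -760) gives (5, -4, 3).

(5, -4, 3)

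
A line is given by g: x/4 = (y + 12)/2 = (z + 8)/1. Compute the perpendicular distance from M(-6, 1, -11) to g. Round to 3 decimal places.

g has direction (4, 2, 1) through (0, -12, -8).
Taking (0, -12, -8) on g with direction v = (4, 2, 1): w = M − (0, -12, -8) = (-6, 13, -3), and w × v = (19, -6, -64).
Distance = |w × v| / |v| = √4493 / √21 ≈ 14.627.

14.627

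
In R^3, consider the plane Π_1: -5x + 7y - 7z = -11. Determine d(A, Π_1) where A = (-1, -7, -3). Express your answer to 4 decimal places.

1.0820

n·A − d = (-5)·(-1) + (7)·(-7) + (-7)·(-3) − (-11) = -12; |n| = √123.
Distance = |-12| / √123 = 12/√123 ≈ 1.0820.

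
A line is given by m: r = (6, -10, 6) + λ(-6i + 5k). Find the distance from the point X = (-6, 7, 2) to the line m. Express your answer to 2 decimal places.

20.12

Taking (6, -10, 6) on m with direction v = (-6, 0, 5): w = X − (6, -10, 6) = (-12, 17, -4), and w × v = (85, 84, 102).
Distance = |w × v| / |v| = √24685 / √61 ≈ 20.12.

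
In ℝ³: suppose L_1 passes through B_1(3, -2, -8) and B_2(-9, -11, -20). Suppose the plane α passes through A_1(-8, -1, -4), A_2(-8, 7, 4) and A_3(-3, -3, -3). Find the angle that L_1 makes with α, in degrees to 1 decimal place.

A direction vector for L_1 is B_2 − B_1 = (-12, -9, -12).
A_1A_2 = (0, 8, 8), A_1A_3 = (5, -2, 1); a normal to α is A_1A_2 × A_1A_3 = (24, 40, -40).
Using A_1: α has equation 24x + 40y - 40z = -72.
sin θ = |n·v| / (|n||v|) = |-168| / (√3776 · √369) = 0.14232.
θ ≈ 8.2°.

8.2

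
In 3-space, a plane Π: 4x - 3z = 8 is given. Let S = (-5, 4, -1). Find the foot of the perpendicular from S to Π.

(-1, 4, -4)

Foot = S − λn with λ = (n·S − d)/|n|² = (-17 − 8)/25 = -1.
Foot = (-5, 4, -1) − (-1)·(4, 0, -3) = (-1, 4, -4).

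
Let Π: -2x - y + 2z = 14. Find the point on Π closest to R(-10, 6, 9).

Foot = R − λn with λ = (n·R − d)/|n|² = (32 − 14)/9 = 2.
Foot = (-10, 6, 9) − 2·(-2, -1, 2) = (-6, 8, 5).

(-6, 8, 5)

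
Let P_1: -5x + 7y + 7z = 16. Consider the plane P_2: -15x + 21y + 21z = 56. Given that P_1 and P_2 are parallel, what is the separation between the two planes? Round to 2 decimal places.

Rescale P_2 by 1/3: -5x + 7y + 7z = 56/3. Then distance = |16 − (56/3)| / √123 ≈ 0.24.

0.24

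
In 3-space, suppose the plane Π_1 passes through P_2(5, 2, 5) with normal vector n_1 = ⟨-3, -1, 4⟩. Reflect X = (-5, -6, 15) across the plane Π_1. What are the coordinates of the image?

Π_1: n_1·r = n_1·P_2 gives -3x - y + 4z = 3.
λ = (n·X − d)/|n|² = (81 − 3)/26 = 3.
Reflection = X − 2λn = (-5, -6, 15) − 6·(-3, -1, 4) = (13, 0, -9).

(13, 0, -9)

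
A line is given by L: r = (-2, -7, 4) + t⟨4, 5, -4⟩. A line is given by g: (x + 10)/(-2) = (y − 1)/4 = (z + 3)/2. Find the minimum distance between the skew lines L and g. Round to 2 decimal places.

10.61

g has direction (-2, 4, 2) through (-10, 1, -3).
Common perpendicular direction n = (4, 5, -4) × (-2, 4, 2) = (26, 0, 26).
With w = (-10, 1, -3) − (-2, -7, 4) = (-8, 8, -7), w · n = -390.
Distance = |w · n| / |n| = |-390| / √1352 ≈ 10.61.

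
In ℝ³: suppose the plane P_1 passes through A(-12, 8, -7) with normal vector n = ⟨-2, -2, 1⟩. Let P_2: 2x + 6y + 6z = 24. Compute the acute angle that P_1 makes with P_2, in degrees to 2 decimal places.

P_1: n·r = n·A gives -2x - 2y + z = 1.
cos θ = |n₁·n₂| / (|n₁||n₂|) = |-10| / (√9 · √76).
θ = arccos(0.38236) ≈ 67.52°.

67.52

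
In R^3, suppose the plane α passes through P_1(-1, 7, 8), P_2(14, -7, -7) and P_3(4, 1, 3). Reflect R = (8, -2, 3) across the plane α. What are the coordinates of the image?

(4, -2, -1)

P_1P_2 = (15, -14, -15), P_1P_3 = (5, -6, -5); a normal to α is P_1P_2 × P_1P_3 = (-20, 0, -20).
Using P_1: α has equation -20x - 20z = -140.
λ = (n·R − d)/|n|² = (-220 − (-140))/800 = -1/10.
Reflection = R − 2λn = (8, -2, 3) − (-1/5)·(-20, 0, -20) = (4, -2, -1).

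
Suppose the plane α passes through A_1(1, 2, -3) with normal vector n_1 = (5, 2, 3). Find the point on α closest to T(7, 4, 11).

(-3, 0, 5)

α: n_1·r = n_1·A_1 gives 5x + 2y + 3z = 0.
Foot = T − λn with λ = (n·T − d)/|n|² = (76 − 0)/38 = 2.
Foot = (7, 4, 11) − 2·(5, 2, 3) = (-3, 0, 5).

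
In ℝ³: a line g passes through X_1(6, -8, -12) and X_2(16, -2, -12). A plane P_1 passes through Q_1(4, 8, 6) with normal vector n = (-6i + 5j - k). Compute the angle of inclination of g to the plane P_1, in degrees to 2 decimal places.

A direction vector for g is X_2 − X_1 = (10, 6, 0).
P_1: n·r = n·Q_1 gives -6x + 5y - z = 10.
sin θ = |n·v| / (|n||v|) = |-30| / (√62 · √136) = 0.32671.
θ ≈ 19.07°.

19.07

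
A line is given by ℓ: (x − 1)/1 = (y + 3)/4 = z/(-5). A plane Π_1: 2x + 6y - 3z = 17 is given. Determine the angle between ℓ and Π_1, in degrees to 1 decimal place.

64.7

ℓ has direction (1, 4, -5) through (1, -3, 0).
sin θ = |n·v| / (|n||v|) = |41| / (√49 · √42) = 0.90378.
θ ≈ 64.7°.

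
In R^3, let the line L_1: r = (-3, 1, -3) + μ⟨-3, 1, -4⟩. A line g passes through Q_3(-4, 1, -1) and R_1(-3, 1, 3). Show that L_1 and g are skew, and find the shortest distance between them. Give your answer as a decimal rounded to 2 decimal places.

A direction vector for g is R_1 − Q_3 = (1, 0, 4).
Common perpendicular direction n = (-3, 1, -4) × (1, 0, 4) = (4, 8, -1).
With w = (-4, 1, -1) − (-3, 1, -3) = (-1, 0, 2), w · n = -6.
Since n ≠ 0 the lines are not parallel, and w · n = -6 ≠ 0 so they do not intersect; hence they are skew.
Distance = |w · n| / |n| = |-6| / √81 ≈ 0.67.

0.67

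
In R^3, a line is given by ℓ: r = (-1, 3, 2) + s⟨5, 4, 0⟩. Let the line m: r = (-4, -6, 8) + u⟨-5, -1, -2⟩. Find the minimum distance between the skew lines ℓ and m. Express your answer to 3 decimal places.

Common perpendicular direction n = (5, 4, 0) × (-5, -1, -2) = (-8, 10, 15).
With w = (-4, -6, 8) − (-1, 3, 2) = (-3, -9, 6), w · n = 24.
Distance = |w · n| / |n| = |24| / √389 ≈ 1.217.

1.217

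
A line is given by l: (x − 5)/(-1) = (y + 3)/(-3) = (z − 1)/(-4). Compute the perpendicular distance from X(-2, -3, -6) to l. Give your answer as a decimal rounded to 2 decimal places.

7.13

l has direction (-1, -3, -4) through (5, -3, 1).
Taking (5, -3, 1) on l with direction v = (-1, -3, -4): w = X − (5, -3, 1) = (-7, 0, -7), and w × v = (-21, -21, 21).
Distance = |w × v| / |v| = √1323 / √26 ≈ 7.13.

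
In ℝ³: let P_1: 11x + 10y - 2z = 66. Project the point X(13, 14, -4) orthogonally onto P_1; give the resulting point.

(2, 4, -2)

Foot = X − λn with λ = (n·X − d)/|n|² = (291 − 66)/225 = 1.
Foot = (13, 14, -4) − 1·(11, 10, -2) = (2, 4, -2).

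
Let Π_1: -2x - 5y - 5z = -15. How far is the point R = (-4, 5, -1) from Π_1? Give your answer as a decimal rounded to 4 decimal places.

0.4082

n·R − d = (-2)·(-4) + (-5)·(5) + (-5)·(-1) − (-15) = 3; |n| = √54.
Distance = |3| / √54 = 3/√54 ≈ 0.4082.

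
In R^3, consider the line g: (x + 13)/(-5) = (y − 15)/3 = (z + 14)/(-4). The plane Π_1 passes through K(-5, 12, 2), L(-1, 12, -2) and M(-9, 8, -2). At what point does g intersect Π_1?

(-3, 9, -6)

g has direction (-5, 3, -4) through (-13, 15, -14).
KL = (4, 0, -4), KM = (-4, -4, -4); a normal to Π_1 is KL × KM = (-16, 32, -16).
Using K: Π_1 has equation -16x + 32y - 16z = 432.
Substitute r = (-13, 15, -14) + t(-5, 3, -4) into the plane: 912 + 240t = 432, so t = -2.
Intersection: (-13, 15, -14) + (-2)·(-5, 3, -4) = (-3, 9, -6).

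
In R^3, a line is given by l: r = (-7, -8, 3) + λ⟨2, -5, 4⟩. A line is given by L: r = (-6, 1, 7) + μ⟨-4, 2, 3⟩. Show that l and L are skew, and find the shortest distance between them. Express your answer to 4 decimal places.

8.0004

Common perpendicular direction n = (2, -5, 4) × (-4, 2, 3) = (-23, -22, -16).
With w = (-6, 1, 7) − (-7, -8, 3) = (1, 9, 4), w · n = -285.
Since n ≠ 0 the lines are not parallel, and w · n = -285 ≠ 0 so they do not intersect; hence they are skew.
Distance = |w · n| / |n| = |-285| / √1269 ≈ 8.0004.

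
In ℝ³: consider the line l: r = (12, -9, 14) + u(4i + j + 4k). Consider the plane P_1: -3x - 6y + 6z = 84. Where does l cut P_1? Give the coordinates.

(0, -12, 2)

Substitute r = (12, -9, 14) + t(4, 1, 4) into the plane: 102 + 6t = 84, so t = -3.
Intersection: (12, -9, 14) + (-3)·(4, 1, 4) = (0, -12, 2).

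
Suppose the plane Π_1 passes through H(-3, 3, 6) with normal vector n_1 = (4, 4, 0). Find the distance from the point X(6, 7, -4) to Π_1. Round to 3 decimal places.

Π_1: n_1·r = n_1·H gives 4x + 4y = 0.
n·X − d = (4)·(6) + (4)·(7) + (0)·(-4) − 0 = 52; |n| = √32.
Distance = |52| / √32 = 52/√32 ≈ 9.192.

9.192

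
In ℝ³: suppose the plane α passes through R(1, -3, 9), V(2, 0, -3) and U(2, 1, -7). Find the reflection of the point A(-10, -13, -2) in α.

RV = (1, 3, -12), RU = (1, 4, -16); a normal to α is RV × RU = (0, 4, 1).
Using R: α has equation 4y + z = -3.
λ = (n·A − d)/|n|² = (-54 − (-3))/17 = -3.
Reflection = A − 2λn = (-10, -13, -2) − (-6)·(0, 4, 1) = (-10, 11, 4).

(-10, 11, 4)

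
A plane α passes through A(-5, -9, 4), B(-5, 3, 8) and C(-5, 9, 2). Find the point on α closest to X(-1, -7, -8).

(-5, -7, -8)

AB = (0, 12, 4), AC = (0, 18, -2); a normal to α is AB × AC = (-96, 0, 0).
Using A: α has equation -96x = 480.
Foot = X − λn with λ = (n·X − d)/|n|² = (96 − 480)/9216 = -1/24.
Foot = (-1, -7, -8) − (-1/24)·(-96, 0, 0) = (-5, -7, -8).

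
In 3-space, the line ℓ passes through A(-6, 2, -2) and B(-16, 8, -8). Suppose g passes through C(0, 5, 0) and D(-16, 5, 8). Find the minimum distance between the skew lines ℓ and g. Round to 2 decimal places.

4.89

A direction vector for ℓ is B − A = (-10, 6, -6).
A direction vector for g is D − C = (-16, 0, 8).
Common perpendicular direction n = (-10, 6, -6) × (-16, 0, 8) = (48, 176, 96).
With w = (0, 5, 0) − (-6, 2, -2) = (6, 3, 2), w · n = 1008.
Distance = |w · n| / |n| = |1008| / √42496 ≈ 4.89.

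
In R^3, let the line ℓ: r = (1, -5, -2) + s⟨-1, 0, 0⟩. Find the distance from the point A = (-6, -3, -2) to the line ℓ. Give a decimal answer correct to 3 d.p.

2.000

Taking (1, -5, -2) on ℓ with direction v = (-1, 0, 0): w = A − (1, -5, -2) = (-7, 2, 0), and w × v = (0, 0, 2).
Distance = |w × v| / |v| = √4 / √1 ≈ 2.000.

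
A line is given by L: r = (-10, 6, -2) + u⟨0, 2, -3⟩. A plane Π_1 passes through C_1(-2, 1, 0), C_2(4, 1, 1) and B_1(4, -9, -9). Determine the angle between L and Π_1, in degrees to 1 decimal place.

C_1C_2 = (6, 0, 1), C_1B_1 = (6, -10, -9); a normal to Π_1 is C_1C_2 × C_1B_1 = (10, 60, -60).
Using C_1: Π_1 has equation 10x + 60y - 60z = 40.
sin θ = |n·v| / (|n||v|) = |300| / (√7300 · √13) = 0.97384.
θ ≈ 76.9°.

76.9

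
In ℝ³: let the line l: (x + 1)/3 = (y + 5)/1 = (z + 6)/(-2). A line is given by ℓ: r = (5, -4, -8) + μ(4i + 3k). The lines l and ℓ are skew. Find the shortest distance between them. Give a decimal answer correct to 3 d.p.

l has direction (3, 1, -2) through (-1, -5, -6).
Common perpendicular direction n = (3, 1, -2) × (4, 0, 3) = (3, -17, -4).
With w = (5, -4, -8) − (-1, -5, -6) = (6, 1, -2), w · n = 9.
Distance = |w · n| / |n| = |9| / √314 ≈ 0.508.

0.508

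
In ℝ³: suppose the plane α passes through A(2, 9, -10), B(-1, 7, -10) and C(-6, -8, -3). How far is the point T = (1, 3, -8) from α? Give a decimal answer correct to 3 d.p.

AB = (-3, -2, 0), AC = (-8, -17, 7); a normal to α is AB × AC = (-14, 21, 35).
Using A: α has equation -14x + 21y + 35z = -189.
n·T − d = (-14)·(1) + (21)·(3) + (35)·(-8) − (-189) = -42; |n| = √1862.
Distance = |-42| / √1862 = 42/√1862 ≈ 0.973.

0.973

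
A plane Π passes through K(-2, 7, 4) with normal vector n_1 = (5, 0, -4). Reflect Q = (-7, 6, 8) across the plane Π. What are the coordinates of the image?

(3, 6, 0)

Π: n_1·r = n_1·K gives 5x - 4z = -26.
λ = (n·Q − d)/|n|² = (-67 − (-26))/41 = -1.
Reflection = Q − 2λn = (-7, 6, 8) − (-2)·(5, 0, -4) = (3, 6, 0).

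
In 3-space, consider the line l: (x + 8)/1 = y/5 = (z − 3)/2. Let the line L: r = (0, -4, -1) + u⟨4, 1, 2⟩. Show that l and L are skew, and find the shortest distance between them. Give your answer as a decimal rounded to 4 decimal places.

l has direction (1, 5, 2) through (-8, 0, 3).
Common perpendicular direction n = (1, 5, 2) × (4, 1, 2) = (8, 6, -19).
With w = (0, -4, -1) − (-8, 0, 3) = (8, -4, -4), w · n = 116.
Since n ≠ 0 the lines are not parallel, and w · n = 116 ≠ 0 so they do not intersect; hence they are skew.
Distance = |w · n| / |n| = |116| / √461 ≈ 5.4027.

5.4027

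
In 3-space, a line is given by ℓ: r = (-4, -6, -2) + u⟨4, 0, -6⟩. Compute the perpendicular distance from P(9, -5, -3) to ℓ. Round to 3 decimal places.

10.311

Taking (-4, -6, -2) on ℓ with direction v = (4, 0, -6): w = P − (-4, -6, -2) = (13, 1, -1), and w × v = (-6, 74, -4).
Distance = |w × v| / |v| = √5528 / √52 ≈ 10.311.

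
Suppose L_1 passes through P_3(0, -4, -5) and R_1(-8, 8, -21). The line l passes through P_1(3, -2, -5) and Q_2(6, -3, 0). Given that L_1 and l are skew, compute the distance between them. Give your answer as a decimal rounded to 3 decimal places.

2.198

A direction vector for L_1 is R_1 − P_3 = (-8, 12, -16).
A direction vector for l is Q_2 − P_1 = (3, -1, 5).
Common perpendicular direction n = (-8, 12, -16) × (3, -1, 5) = (44, -8, -28).
With w = (3, -2, -5) − (0, -4, -5) = (3, 2, 0), w · n = 116.
Distance = |w · n| / |n| = |116| / √2784 ≈ 2.198.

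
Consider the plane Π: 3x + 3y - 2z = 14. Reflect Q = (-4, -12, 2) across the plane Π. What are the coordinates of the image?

λ = (n·Q − d)/|n|² = (-52 − 14)/22 = -3.
Reflection = Q − 2λn = (-4, -12, 2) − (-6)·(3, 3, -2) = (14, 6, -10).

(14, 6, -10)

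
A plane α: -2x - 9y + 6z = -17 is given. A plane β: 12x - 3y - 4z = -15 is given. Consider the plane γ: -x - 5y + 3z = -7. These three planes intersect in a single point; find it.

Solving the 3×3 linear system -2x - 9y + 6z = -17, 12x - 3y - 4z = -15, -x - 5y + 3z = -7 (e.g. by elimination or Cramer's rule, determinant = -32) gives (-5, -3, -9).

(-5, -3, -9)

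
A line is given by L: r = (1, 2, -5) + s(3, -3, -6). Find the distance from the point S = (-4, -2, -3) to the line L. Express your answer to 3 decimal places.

Taking (1, 2, -5) on L with direction v = (3, -3, -6): w = S − (1, 2, -5) = (-5, -4, 2), and w × v = (30, -24, 27).
Distance = |w × v| / |v| = √2205 / √54 ≈ 6.390.

6.390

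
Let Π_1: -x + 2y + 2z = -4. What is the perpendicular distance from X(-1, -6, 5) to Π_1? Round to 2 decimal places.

n·X − d = (-1)·(-1) + (2)·(-6) + (2)·(5) − (-4) = 3; |n| = √9.
Distance = |3| / √9 = 3/√9 ≈ 1.00.

1.00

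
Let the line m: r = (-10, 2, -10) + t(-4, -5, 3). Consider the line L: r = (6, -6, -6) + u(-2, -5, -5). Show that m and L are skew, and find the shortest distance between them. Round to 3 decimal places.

18.218

Common perpendicular direction n = (-4, -5, 3) × (-2, -5, -5) = (40, -26, 10).
With w = (6, -6, -6) − (-10, 2, -10) = (16, -8, 4), w · n = 888.
Since n ≠ 0 the lines are not parallel, and w · n = 888 ≠ 0 so they do not intersect; hence they are skew.
Distance = |w · n| / |n| = |888| / √2376 ≈ 18.218.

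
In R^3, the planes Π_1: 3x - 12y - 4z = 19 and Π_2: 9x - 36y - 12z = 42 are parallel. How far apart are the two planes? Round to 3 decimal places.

Rescale Π_2 by 1/3: 3x - 12y - 4z = 14. Then distance = |19 − 14| / √169 ≈ 0.385.

0.385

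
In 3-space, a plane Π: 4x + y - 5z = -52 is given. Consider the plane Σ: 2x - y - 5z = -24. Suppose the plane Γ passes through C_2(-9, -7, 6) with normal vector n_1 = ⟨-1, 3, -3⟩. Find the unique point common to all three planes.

(-6, -8, 4)

Γ: n_1·r = n_1·C_2 gives -x + 3y - 3z = -30.
Solving the 3×3 linear system 4x + y - 5z = -52, 2x - y - 5z = -24, -x + 3y - 3z = -30 (e.g. by elimination or Cramer's rule, determinant = 58) gives (-6, -8, 4).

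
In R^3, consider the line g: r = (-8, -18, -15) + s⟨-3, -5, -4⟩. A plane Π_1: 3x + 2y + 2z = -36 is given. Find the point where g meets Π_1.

(-2, -8, -7)

Substitute r = (-8, -18, -15) + t(-3, -5, -4) into the plane: -90 + (-27)t = -36, so t = -2.
Intersection: (-8, -18, -15) + (-2)·(-3, -5, -4) = (-2, -8, -7).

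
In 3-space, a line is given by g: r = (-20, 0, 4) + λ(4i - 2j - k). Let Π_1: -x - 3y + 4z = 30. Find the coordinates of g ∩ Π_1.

Substitute r = (-20, 0, 4) + t(4, -2, -1) into the plane: 36 + (-2)t = 30, so t = 3.
Intersection: (-20, 0, 4) + 3·(4, -2, -1) = (-8, -6, 1).

(-8, -6, 1)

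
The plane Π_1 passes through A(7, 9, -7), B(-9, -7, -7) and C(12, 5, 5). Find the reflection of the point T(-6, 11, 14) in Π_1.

AB = (-16, -16, 0), AC = (5, -4, 12); a normal to Π_1 is AB × AC = (-192, 192, 144).
Using A: Π_1 has equation -192x + 192y + 144z = -624.
λ = (n·T − d)/|n|² = (5280 − (-624))/94464 = 1/16.
Reflection = T − 2λn = (-6, 11, 14) − (1/8)·(-192, 192, 144) = (18, -13, -4).

(18, -13, -4)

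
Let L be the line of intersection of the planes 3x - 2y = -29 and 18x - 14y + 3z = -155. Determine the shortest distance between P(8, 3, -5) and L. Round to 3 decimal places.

Direction of L: (3, -2, 0) × (18, -14, 3) = (-6, -9, -6).
A point on L: solving the two plane equations with x = -5 gives (-5, 7, 11).
Taking (-5, 7, 11) on L with direction v = (-6, -9, -6): w = P − (-5, 7, 11) = (13, -4, -16), and w × v = (-120, 174, -141).
Distance = |w × v| / |v| = √64557 / √153 ≈ 20.541.

20.541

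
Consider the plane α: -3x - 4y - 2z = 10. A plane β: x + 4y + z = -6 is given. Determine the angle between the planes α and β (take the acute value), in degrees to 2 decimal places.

23.20

cos θ = |n₁·n₂| / (|n₁||n₂|) = |-21| / (√29 · √18).
θ = arccos(0.91915) ≈ 23.20°.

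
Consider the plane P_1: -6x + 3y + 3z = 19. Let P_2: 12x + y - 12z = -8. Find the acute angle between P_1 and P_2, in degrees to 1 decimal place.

32.8

cos θ = |n₁·n₂| / (|n₁||n₂|) = |-105| / (√54 · √289).
θ = arccos(0.84051) ≈ 32.8°.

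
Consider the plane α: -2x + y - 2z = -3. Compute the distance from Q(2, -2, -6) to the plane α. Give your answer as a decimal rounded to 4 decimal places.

n·Q − d = (-2)·(2) + (1)·(-2) + (-2)·(-6) − (-3) = 9; |n| = √9.
Distance = |9| / √9 = 9/√9 ≈ 3.0000.

3.0000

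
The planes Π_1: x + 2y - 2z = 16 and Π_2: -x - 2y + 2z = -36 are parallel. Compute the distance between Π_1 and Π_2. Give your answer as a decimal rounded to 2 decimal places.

Rescale Π_2 by 1/(-1): x + 2y - 2z = 36. Then distance = |16 − 36| / √9 ≈ 6.67.

6.67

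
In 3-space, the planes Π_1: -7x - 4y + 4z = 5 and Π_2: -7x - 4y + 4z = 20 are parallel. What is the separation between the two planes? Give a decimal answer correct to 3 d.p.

1.667

Same normal n = (-7, -4, 4) with |n| = √81; distance = |5 − 20| / |n| = 15/√81 ≈ 1.667.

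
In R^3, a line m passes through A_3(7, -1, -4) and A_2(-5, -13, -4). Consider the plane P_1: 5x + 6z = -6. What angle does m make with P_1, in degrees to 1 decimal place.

26.9

A direction vector for m is A_2 − A_3 = (-12, -12, 0).
sin θ = |n·v| / (|n||v|) = |-60| / (√61 · √288) = 0.45268.
θ ≈ 26.9°.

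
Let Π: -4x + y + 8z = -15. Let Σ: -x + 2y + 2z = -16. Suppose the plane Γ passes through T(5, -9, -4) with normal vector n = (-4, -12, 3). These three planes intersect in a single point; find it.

Γ: n·r = n·T gives -4x - 12y + 3z = 76.
Solving the 3×3 linear system -4x + y + 8z = -15, -x + 2y + 2z = -16, -4x - 12y + 3z = 76 (e.g. by elimination or Cramer's rule, determinant = 35) gives (2, -7, 0).

(2, -7, 0)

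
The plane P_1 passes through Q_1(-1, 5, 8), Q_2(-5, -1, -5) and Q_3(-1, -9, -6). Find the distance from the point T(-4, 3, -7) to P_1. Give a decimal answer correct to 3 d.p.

3.444

Q_1Q_2 = (-4, -6, -13), Q_1Q_3 = (0, -14, -14); a normal to P_1 is Q_1Q_2 × Q_1Q_3 = (-98, -56, 56).
Using Q_1: P_1 has equation -98x - 56y + 56z = 266.
n·T − d = (-98)·(-4) + (-56)·(3) + (56)·(-7) − 266 = -434; |n| = √15876.
Distance = |-434| / √15876 = 434/√15876 ≈ 3.444.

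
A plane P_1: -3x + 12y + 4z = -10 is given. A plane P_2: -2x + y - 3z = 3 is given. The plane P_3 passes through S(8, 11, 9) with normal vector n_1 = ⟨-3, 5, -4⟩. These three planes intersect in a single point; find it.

(-6, -3, 2)

P_3: n_1·r = n_1·S gives -3x + 5y - 4z = -5.
Solving the 3×3 linear system -3x + 12y + 4z = -10, -2x + y - 3z = 3, -3x + 5y - 4z = -5 (e.g. by elimination or Cramer's rule, determinant = -49) gives (-6, -3, 2).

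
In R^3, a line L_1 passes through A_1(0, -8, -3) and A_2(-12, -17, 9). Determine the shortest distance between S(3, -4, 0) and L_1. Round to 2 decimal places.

5.52

A direction vector for L_1 is A_2 − A_1 = (-12, -9, 12).
Taking (0, -8, -3) on L_1 with direction v = (-12, -9, 12): w = S − (0, -8, -3) = (3, 4, 3), and w × v = (75, -72, 21).
Distance = |w × v| / |v| = √11250 / √369 ≈ 5.52.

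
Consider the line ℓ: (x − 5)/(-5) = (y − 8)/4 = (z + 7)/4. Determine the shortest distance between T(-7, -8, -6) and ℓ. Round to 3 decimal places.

20.025

ℓ has direction (-5, 4, 4) through (5, 8, -7).
Taking (5, 8, -7) on ℓ with direction v = (-5, 4, 4): w = T − (5, 8, -7) = (-12, -16, 1), and w × v = (-68, 43, -128).
Distance = |w × v| / |v| = √22857 / √57 ≈ 20.025.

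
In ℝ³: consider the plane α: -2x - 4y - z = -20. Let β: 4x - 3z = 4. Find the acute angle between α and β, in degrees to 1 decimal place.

cos θ = |n₁·n₂| / (|n₁||n₂|) = |-5| / (√21 · √25).
θ = arccos(0.21822) ≈ 77.4°.

77.4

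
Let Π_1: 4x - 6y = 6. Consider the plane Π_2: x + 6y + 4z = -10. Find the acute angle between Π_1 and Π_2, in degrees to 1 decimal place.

52.4

cos θ = |n₁·n₂| / (|n₁||n₂|) = |-32| / (√52 · √53).
θ = arccos(0.60955) ≈ 52.4°.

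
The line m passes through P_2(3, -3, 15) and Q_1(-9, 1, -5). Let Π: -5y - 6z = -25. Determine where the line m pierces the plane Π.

(-3, -1, 5)

A direction vector for m is Q_1 − P_2 = (-12, 4, -20).
Substitute r = (3, -3, 15) + t(-12, 4, -20) into the plane: -75 + 100t = -25, so t = 1/2.
Intersection: (3, -3, 15) + (1/2)·(-12, 4, -20) = (-3, -1, 5).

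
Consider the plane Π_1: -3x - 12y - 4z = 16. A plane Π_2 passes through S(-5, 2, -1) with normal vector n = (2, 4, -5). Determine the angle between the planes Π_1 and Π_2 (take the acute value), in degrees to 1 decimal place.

67.1

Π_2: n·r = n·S gives 2x + 4y - 5z = 3.
cos θ = |n₁·n₂| / (|n₁||n₂|) = |-34| / (√169 · √45).
θ = arccos(0.38988) ≈ 67.1°.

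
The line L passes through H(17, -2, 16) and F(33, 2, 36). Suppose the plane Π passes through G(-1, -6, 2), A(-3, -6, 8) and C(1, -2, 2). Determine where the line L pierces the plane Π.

A direction vector for L is F − H = (16, 4, 20).
GA = (-2, 0, 6), GC = (2, 4, 0); a normal to Π is GA × GC = (-24, 12, -8).
Using G: Π has equation -24x + 12y - 8z = -64.
Substitute r = (17, -2, 16) + t(16, 4, 20) into the plane: -560 + (-496)t = -64, so t = -1.
Intersection: (17, -2, 16) + (-1)·(16, 4, 20) = (1, -6, -4).

(1, -6, -4)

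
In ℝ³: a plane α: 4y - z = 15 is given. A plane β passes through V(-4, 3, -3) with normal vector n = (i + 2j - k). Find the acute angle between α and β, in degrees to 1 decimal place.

β: n·r = n·V gives x + 2y - z = 5.
cos θ = |n₁·n₂| / (|n₁||n₂|) = |9| / (√17 · √6).
θ = arccos(0.89113) ≈ 27.0°.

27.0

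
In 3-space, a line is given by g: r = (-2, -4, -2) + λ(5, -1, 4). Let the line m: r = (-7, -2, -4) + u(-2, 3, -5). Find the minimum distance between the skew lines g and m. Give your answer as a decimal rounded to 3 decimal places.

1.910

Common perpendicular direction n = (5, -1, 4) × (-2, 3, -5) = (-7, 17, 13).
With w = (-7, -2, -4) − (-2, -4, -2) = (-5, 2, -2), w · n = 43.
Distance = |w · n| / |n| = |43| / √507 ≈ 1.910.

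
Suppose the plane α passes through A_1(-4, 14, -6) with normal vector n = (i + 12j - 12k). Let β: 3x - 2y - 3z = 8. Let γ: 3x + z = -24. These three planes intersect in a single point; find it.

α: n·r = n·A_1 gives x + 12y - 12z = 236.
Solving the 3×3 linear system x + 12y - 12z = 236, 3x - 2y - 3z = 8, 3x + z = -24 (e.g. by elimination or Cramer's rule, determinant = -218) gives (-4, 8, -12).

(-4, 8, -12)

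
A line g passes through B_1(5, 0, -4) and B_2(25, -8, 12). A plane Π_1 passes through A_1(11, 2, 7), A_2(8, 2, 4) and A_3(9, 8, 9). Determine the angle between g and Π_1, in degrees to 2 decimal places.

1.82

A direction vector for g is B_2 − B_1 = (20, -8, 16).
A_1A_2 = (-3, 0, -3), A_1A_3 = (-2, 6, 2); a normal to Π_1 is A_1A_2 × A_1A_3 = (18, 12, -18).
Using A_1: Π_1 has equation 18x + 12y - 18z = 96.
sin θ = |n·v| / (|n||v|) = |-24| / (√792 · √720) = 0.03178.
θ ≈ 1.82°.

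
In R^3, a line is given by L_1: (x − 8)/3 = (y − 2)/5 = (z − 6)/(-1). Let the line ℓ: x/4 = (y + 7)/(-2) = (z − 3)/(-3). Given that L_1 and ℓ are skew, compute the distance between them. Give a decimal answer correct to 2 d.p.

L_1 has direction (3, 5, -1) through (8, 2, 6).
ℓ has direction (4, -2, -3) through (0, -7, 3).
Common perpendicular direction n = (3, 5, -1) × (4, -2, -3) = (-17, 5, -26).
With w = (0, -7, 3) − (8, 2, 6) = (-8, -9, -3), w · n = 169.
Distance = |w · n| / |n| = |169| / √990 ≈ 5.37.

5.37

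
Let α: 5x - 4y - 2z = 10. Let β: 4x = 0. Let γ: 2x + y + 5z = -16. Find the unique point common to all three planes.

Solving the 3×3 linear system 5x - 4y - 2z = 10, 4x = 0, 2x + y + 5z = -16 (e.g. by elimination or Cramer's rule, determinant = 72) gives (0, -1, -3).

(0, -1, -3)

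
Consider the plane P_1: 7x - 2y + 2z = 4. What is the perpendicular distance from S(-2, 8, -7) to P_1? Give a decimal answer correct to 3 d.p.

6.358

n·S − d = (7)·(-2) + (-2)·(8) + (2)·(-7) − 4 = -48; |n| = √57.
Distance = |-48| / √57 = 48/√57 ≈ 6.358.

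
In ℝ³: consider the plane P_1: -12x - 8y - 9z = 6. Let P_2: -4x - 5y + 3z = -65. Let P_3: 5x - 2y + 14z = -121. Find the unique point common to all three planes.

Solving the 3×3 linear system -12x - 8y - 9z = 6, -4x - 5y + 3z = -65, 5x - 2y + 14z = -121 (e.g. by elimination or Cramer's rule, determinant = -97) gives (5, 3, -10).

(5, 3, -10)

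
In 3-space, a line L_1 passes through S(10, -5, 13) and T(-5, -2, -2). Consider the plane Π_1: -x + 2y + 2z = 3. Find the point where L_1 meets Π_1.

A direction vector for L_1 is T − S = (-15, 3, -15).
Substitute r = (10, -5, 13) + t(-15, 3, -15) into the plane: 6 + (-9)t = 3, so t = 1/3.
Intersection: (10, -5, 13) + (1/3)·(-15, 3, -15) = (5, -4, 8).

(5, -4, 8)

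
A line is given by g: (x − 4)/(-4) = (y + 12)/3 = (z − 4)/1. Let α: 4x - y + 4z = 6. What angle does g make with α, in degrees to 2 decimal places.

g has direction (-4, 3, 1) through (4, -12, 4).
sin θ = |n·v| / (|n||v|) = |-15| / (√33 · √26) = 0.51209.
θ ≈ 30.80°.

30.80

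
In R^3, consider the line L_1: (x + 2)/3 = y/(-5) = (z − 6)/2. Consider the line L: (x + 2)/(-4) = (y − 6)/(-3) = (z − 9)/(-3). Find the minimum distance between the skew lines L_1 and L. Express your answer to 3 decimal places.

2.261

L_1 has direction (3, -5, 2) through (-2, 0, 6).
L has direction (-4, -3, -3) through (-2, 6, 9).
Common perpendicular direction n = (3, -5, 2) × (-4, -3, -3) = (21, 1, -29).
With w = (-2, 6, 9) − (-2, 0, 6) = (0, 6, 3), w · n = -81.
Distance = |w · n| / |n| = |-81| / √1283 ≈ 2.261.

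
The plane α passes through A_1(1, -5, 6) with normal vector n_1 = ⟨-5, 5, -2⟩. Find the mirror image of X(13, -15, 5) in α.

(-7, 5, -3)

α: n_1·r = n_1·A_1 gives -5x + 5y - 2z = -42.
λ = (n·X − d)/|n|² = (-150 − (-42))/54 = -2.
Reflection = X − 2λn = (13, -15, 5) − (-4)·(-5, 5, -2) = (-7, 5, -3).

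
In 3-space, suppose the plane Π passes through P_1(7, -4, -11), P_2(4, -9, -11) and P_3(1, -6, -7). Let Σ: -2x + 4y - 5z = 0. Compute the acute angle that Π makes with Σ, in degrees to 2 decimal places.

22.10

P_1P_2 = (-3, -5, 0), P_1P_3 = (-6, -2, 4); a normal to Π is P_1P_2 × P_1P_3 = (-20, 12, -24).
Using P_1: Π has equation -20x + 12y - 24z = 76.
cos θ = |n₁·n₂| / (|n₁||n₂|) = |208| / (√1120 · √45).
θ = arccos(0.92651) ≈ 22.10°.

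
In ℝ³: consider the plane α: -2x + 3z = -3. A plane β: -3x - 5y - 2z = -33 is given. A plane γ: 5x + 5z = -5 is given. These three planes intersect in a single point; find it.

Solving the 3×3 linear system -2x + 3z = -3, -3x - 5y - 2z = -33, 5x + 5z = -5 (e.g. by elimination or Cramer's rule, determinant = 125) gives (0, 7, -1).

(0, 7, -1)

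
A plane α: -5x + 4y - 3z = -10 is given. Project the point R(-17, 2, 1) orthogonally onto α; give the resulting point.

(-7, -6, 7)

Foot = R − λn with λ = (n·R − d)/|n|² = (90 − (-10))/50 = 2.
Foot = (-17, 2, 1) − 2·(-5, 4, -3) = (-7, -6, 7).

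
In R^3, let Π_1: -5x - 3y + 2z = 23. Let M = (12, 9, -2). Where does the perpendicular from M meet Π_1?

(-3, 0, 4)

Foot = M − λn with λ = (n·M − d)/|n|² = (-91 − 23)/38 = -3.
Foot = (12, 9, -2) − (-3)·(-5, -3, 2) = (-3, 0, 4).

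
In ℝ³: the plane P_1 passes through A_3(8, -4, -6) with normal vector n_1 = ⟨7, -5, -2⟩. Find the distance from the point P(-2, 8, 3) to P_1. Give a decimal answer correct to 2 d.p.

P_1: n_1·r = n_1·A_3 gives 7x - 5y - 2z = 88.
n·P − d = (7)·(-2) + (-5)·(8) + (-2)·(3) − 88 = -148; |n| = √78.
Distance = |-148| / √78 = 148/√78 ≈ 16.76.

16.76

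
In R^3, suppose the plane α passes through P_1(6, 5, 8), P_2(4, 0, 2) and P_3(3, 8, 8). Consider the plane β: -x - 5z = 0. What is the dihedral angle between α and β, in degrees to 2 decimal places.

P_1P_2 = (-2, -5, -6), P_1P_3 = (-3, 3, 0); a normal to α is P_1P_2 × P_1P_3 = (18, 18, -21).
Using P_1: α has equation 18x + 18y - 21z = 30.
cos θ = |n₁·n₂| / (|n₁||n₂|) = |87| / (√1089 · √26).
θ = arccos(0.51703) ≈ 58.87°.

58.87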